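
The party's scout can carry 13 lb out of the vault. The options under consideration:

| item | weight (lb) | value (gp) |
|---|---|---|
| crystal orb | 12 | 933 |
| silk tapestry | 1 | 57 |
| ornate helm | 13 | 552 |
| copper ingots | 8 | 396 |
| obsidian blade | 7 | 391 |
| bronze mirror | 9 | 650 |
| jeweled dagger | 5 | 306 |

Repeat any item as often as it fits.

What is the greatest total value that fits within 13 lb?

The ratio ordering already packs tightly: crystal orb + silk tapestry, 13 lb, 990.
Every other selection either busts 13 lb or fails to beat 990.

990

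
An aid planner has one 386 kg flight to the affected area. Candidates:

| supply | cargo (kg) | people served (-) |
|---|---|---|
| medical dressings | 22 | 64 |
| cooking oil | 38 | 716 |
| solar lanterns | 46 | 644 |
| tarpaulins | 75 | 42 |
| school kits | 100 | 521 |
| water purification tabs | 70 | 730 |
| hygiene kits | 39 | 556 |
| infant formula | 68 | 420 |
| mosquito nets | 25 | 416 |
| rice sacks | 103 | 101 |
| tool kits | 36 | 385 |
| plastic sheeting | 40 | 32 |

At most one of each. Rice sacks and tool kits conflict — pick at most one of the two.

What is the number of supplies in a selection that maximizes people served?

Best achievable people served is 4032.
medical dressings + cooking oil + solar lanterns + school kits + water purification tabs + hygiene kits + mosquito nets + tool kits hits 4032 at 376 kg.
All optima have 8 supplies.

8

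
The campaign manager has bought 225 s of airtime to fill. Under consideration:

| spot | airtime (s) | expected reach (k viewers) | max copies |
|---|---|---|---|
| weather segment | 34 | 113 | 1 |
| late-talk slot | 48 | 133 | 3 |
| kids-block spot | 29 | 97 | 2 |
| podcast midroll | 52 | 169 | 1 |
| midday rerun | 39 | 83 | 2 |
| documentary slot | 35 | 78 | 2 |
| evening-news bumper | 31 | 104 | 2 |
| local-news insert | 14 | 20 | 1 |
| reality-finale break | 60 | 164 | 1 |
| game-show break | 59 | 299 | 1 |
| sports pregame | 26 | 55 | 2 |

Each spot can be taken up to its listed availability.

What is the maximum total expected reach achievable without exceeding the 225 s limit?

Taking the top-ratio spots first gives weather segment + 2×kids-block spot + 2×evening-news bumper + game-show break for 814 (213 s).
The 89 s tied up in 2×kids-block spot and evening-news bumper is better spent on late-talk slot + podcast midroll — total rises to 818 (224 s).
The spare 1 s is too small for any remaining spot, and no exchange beats 818.

818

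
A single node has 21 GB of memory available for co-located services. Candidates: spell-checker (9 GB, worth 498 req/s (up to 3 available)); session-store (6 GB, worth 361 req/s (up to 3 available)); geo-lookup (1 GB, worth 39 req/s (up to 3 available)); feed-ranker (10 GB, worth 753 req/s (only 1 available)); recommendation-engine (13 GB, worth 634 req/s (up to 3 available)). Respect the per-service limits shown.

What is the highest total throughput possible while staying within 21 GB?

1329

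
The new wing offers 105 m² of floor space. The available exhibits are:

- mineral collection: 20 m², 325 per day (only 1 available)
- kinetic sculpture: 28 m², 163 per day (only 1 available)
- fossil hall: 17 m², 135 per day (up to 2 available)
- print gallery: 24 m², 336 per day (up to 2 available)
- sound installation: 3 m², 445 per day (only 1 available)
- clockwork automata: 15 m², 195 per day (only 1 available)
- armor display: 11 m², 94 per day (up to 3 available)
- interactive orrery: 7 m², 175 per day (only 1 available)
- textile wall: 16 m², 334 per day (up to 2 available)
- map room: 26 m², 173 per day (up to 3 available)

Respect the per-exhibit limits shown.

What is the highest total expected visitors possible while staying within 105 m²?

2155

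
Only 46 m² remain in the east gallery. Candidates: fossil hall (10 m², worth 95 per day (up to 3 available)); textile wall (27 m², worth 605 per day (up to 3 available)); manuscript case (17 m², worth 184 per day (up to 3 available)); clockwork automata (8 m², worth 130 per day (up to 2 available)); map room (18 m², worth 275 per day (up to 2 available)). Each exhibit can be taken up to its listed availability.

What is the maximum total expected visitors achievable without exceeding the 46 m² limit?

880

Filling by ratio: textile wall + 2×clockwork automata for 865, with 3 m² left unused.
The 16 m² tied up in 2×clockwork automata is better spent on map room — total rises to 880 (45 m²).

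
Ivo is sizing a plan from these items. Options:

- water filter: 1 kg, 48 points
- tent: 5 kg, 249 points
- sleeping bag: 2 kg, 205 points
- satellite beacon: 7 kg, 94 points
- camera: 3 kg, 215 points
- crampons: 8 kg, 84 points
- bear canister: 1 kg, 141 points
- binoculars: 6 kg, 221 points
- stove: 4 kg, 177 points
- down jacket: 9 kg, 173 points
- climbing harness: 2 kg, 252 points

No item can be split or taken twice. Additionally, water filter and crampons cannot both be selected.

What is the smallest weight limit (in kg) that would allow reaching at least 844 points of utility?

9

Need the lightest bundle worth ≥ 844.
water filter + sleeping bag + camera + bear canister + climbing harness reaches 861 using 9 kg.
Any bundle with less than 9 kg falls short of 844.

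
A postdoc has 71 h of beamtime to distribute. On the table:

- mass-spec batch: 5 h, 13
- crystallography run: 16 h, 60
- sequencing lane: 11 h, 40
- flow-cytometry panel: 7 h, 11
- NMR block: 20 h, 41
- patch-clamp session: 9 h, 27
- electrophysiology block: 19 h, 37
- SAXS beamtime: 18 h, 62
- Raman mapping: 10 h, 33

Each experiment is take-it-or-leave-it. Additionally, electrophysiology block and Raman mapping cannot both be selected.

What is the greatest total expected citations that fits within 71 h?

The ratio ordering already packs tightly: mass-spec batch + crystallography run + sequencing lane + patch-clamp session + SAXS beamtime + Raman mapping, 69 h, 235.
No other feasible combination exceeds 235.

235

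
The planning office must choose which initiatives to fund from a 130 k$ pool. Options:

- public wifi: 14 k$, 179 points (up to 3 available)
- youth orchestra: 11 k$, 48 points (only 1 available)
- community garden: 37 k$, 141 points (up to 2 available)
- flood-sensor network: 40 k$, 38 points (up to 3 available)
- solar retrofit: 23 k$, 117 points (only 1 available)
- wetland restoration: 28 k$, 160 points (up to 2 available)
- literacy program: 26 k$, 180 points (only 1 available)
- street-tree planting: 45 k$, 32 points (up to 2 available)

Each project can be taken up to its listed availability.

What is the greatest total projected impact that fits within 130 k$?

Taking the top-ratio projects first gives 3×public wifi + 2×wetland restoration + literacy program for 1037 (124 k$).
Dropping wetland restoration frees 28 k$; slotting in youth orchestra + solar retrofit (34 k$) lifts the total to 1042 at 130 k$.
No other feasible combination exceeds 1042.

1042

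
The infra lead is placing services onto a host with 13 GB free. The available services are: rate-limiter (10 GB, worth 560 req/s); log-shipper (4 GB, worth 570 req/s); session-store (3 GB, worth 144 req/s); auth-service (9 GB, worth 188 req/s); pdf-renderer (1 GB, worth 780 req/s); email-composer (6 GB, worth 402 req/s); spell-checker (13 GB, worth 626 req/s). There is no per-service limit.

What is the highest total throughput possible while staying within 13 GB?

The ratio ordering already packs tightly: 13×pdf-renderer, 13 GB, 10140.
Every other selection either busts 13 GB or fails to beat 10140.

10140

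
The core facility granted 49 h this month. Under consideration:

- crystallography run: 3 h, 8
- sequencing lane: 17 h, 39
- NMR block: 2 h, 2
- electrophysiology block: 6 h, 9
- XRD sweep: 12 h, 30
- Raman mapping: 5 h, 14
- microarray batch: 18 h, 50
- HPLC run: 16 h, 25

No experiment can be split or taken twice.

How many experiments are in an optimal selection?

4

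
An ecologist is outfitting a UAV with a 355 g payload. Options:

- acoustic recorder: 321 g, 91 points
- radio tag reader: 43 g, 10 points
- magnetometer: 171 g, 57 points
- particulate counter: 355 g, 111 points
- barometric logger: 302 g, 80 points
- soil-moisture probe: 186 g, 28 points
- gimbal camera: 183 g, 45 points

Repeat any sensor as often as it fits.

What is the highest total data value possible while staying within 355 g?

Best packing: 2×magnetometer — 342 g, 114 total.

114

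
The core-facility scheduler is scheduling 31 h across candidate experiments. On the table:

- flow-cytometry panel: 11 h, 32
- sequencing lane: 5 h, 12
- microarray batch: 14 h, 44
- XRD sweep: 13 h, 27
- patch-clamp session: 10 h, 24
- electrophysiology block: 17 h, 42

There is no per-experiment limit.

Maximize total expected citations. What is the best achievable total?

88

Density check — microarray batch 3.14, flow-cytometry panel 2.91, electrophysiology block 2.47, sequencing lane 2.40 are the best per h.
Taking flow-cytometry panel + sequencing lane + microarray batch: 30 h used, 88 in expected citations.
That's the maximum — no swap from here does better than 88.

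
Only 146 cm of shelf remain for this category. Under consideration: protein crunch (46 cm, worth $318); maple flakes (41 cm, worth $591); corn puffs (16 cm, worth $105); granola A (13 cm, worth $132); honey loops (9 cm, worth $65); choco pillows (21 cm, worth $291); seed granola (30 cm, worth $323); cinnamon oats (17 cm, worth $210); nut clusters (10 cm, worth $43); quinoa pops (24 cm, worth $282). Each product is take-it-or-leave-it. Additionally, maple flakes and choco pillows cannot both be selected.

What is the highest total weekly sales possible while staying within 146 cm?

1646

Density check — maple flakes 14.41, choco pillows 13.86, cinnamon oats 12.35 are the best per cm.
Maple flakes + granola A + honey loops + seed granola + cinnamon oats + nut clusters + quinoa pops uses 144 of the 146 cm and totals 1646.
The closest alternative, maple flakes + corn puffs + granola A + seed granola + cinnamon oats + quinoa pops, reaches only 1643.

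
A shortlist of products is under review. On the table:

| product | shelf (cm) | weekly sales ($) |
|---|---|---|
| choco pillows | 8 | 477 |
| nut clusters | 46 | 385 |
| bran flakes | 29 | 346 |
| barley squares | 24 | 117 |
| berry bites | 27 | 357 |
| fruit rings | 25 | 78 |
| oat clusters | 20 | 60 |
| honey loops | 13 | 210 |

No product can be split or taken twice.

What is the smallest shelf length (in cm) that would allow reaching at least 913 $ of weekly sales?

Minimise cm subject to total weekly sales ≥ 913.
Taking choco pillows + berry bites + honey loops gives 1044 (≥ 913) for 48 cm.
No combination under 48 cm hits 913.

48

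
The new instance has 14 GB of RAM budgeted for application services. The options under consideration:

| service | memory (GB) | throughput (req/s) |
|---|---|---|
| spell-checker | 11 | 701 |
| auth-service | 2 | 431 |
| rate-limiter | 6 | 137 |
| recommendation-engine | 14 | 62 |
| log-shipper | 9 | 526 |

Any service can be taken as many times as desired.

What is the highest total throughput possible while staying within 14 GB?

Taking 7×auth-service: 14 GB used, 3017 in throughput.
That's the maximum — no swap from here does better than 3017.

3017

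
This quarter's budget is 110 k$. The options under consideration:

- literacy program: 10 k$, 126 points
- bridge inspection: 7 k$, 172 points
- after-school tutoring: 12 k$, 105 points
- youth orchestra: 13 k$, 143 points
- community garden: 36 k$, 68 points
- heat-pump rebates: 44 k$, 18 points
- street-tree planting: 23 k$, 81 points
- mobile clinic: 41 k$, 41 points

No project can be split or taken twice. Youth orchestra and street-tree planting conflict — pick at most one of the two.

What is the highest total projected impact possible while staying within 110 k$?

Density check — bridge inspection 24.57, literacy program 12.60, youth orchestra 11.00 are the best per k$.
Taking literacy program + bridge inspection + after-school tutoring + youth orchestra + community garden: 78 k$ used, 614 in projected impact.

614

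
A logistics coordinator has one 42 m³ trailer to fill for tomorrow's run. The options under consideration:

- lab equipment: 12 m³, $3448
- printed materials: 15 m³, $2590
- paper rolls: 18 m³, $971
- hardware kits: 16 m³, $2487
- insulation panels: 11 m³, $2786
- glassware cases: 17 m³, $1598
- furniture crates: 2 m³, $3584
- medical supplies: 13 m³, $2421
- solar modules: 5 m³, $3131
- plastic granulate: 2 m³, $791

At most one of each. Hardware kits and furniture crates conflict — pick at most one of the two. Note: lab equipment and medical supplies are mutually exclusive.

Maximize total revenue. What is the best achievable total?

13740

The ratio ordering already packs tightly: lab equipment + insulation panels + furniture crates + solar modules + plastic granulate, 32 m³, 13740.
Every other selection either busts 42 m³ or breaks a pairing rule or fails to beat 13740.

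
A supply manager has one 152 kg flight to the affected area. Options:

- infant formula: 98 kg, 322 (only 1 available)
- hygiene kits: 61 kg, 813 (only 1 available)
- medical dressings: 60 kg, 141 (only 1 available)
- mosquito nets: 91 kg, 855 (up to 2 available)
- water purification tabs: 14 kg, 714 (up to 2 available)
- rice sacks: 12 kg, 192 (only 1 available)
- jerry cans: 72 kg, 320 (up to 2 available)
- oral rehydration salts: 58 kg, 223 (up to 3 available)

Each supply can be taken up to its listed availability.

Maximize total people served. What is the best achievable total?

2475

Density check — water purification tabs 51.00, rice sacks 16.00, hygiene kits 13.33, mosquito nets 9.40 are the best per kg.
Taking the top-ratio supplies first gives hygiene kits + 2×water purification tabs + rice sacks for 2433 (101 kg).
Replace hygiene kits with mosquito nets: the trade gains 42 net, giving 2475 at 131 kg.
That's the maximum — no swap from here does better than 2475.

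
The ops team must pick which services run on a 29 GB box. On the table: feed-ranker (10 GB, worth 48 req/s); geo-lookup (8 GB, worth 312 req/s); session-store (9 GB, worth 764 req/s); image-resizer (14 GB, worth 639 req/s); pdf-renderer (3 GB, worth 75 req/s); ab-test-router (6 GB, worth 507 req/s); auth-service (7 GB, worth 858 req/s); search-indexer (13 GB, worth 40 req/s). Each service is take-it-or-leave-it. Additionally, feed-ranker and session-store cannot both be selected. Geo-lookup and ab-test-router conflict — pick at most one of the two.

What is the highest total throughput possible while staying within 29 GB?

By throughput per GB: auth-service 122.57, session-store 84.89, ab-test-router 84.50 lead.
Taking session-store + pdf-renderer + ab-test-router + auth-service: 25 GB used, 2204 in throughput.

2204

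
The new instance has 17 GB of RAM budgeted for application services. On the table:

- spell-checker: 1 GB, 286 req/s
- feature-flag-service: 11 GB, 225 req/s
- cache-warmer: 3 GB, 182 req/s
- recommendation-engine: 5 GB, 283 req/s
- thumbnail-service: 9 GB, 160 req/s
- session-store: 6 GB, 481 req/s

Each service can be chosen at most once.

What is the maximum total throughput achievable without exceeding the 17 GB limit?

1232

The ratio ordering already packs tightly: spell-checker + cache-warmer + recommendation-engine + session-store, 15 GB, 1232.
Runner-up spell-checker + recommendation-engine + session-store tops out at 1050.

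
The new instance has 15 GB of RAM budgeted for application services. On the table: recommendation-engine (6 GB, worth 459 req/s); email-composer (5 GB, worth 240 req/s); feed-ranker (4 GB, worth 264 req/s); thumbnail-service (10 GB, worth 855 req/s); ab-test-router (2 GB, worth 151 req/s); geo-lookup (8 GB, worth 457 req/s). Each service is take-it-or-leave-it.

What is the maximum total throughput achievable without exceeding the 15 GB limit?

By throughput per GB: thumbnail-service 85.50, recommendation-engine 76.50, ab-test-router 75.50 lead.
The ratio heuristic lands on thumbnail-service + ab-test-router (1006) but leaves 3 GB idle.
Dropping ab-test-router frees 2 GB; slotting in feed-ranker (4 GB) lifts the total to 1119 at 14 GB.
No other feasible combination exceeds 1119.

1119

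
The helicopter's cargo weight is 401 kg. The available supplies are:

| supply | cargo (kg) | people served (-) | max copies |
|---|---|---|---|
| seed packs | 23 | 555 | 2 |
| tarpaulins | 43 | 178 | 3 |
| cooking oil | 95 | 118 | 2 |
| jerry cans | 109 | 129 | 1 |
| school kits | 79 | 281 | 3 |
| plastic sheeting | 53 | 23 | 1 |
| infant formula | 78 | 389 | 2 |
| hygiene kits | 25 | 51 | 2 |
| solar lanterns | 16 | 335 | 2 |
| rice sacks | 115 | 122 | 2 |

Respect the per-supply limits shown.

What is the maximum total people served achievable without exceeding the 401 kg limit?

The ratio heuristic lands on 2×seed packs + 3×tarpaulins + 2×infant formula + hygiene kits + 2×solar lanterns (3143) but leaves 13 kg idle.
Dropping tarpaulins and hygiene kits frees 68 kg; slotting in school kits (79 kg) lifts the total to 3195 at 399 kg.
Every other selection either busts 401 kg or exceeds an availability limit or fails to beat 3195.

3195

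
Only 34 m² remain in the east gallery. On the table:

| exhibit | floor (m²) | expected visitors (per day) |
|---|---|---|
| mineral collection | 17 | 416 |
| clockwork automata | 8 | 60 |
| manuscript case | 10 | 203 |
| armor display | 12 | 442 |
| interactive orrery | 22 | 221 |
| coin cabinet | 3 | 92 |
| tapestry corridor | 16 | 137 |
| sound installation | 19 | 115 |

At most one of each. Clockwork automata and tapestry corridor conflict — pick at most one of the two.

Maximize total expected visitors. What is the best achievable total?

950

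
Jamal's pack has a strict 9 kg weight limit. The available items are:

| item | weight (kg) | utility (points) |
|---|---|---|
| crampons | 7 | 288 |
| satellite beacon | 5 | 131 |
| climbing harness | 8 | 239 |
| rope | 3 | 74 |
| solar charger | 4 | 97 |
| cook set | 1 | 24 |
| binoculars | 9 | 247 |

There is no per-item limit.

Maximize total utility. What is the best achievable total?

336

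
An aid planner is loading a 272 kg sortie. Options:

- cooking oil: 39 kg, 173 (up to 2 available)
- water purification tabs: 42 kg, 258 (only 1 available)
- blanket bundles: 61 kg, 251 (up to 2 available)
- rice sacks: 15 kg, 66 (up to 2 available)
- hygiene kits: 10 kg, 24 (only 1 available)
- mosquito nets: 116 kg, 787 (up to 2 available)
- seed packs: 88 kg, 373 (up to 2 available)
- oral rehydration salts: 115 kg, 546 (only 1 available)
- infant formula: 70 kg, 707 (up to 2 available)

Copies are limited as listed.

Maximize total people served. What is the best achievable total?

Rice sacks + mosquito nets + 2×infant formula uses 271 of the 272 kg and totals 2267.

2267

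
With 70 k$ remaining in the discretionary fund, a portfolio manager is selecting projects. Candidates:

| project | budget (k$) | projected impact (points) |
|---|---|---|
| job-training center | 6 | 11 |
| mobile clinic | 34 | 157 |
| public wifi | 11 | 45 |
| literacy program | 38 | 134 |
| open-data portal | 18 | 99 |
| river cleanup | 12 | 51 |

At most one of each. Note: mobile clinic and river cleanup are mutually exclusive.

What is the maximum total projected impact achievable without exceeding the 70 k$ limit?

312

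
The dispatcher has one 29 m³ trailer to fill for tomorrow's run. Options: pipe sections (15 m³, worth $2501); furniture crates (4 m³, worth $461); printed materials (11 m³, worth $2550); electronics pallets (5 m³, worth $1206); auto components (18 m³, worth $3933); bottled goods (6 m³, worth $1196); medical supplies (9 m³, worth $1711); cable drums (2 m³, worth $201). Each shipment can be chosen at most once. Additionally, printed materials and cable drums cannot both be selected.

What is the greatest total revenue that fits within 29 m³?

6483

Density check — electronics pallets 241.20, printed materials 231.82, auto components 218.50 are the best per m³.
Best packing: printed materials + auto components — 29 m³, 6483 total.
That's the maximum — no feasible swap from here does better than 6483.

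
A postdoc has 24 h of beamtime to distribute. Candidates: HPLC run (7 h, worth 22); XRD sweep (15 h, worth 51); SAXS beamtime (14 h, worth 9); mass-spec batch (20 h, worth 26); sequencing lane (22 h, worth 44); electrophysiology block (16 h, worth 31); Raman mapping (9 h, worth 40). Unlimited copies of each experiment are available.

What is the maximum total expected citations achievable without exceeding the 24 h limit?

91

Greedy by ratio would take 2×Raman mapping: 18 h used, total 80.
Replace Raman mapping with XRD sweep: the trade gains 11 net, giving 91 at 24 h.
That's the maximum — no swap from here does better than 91.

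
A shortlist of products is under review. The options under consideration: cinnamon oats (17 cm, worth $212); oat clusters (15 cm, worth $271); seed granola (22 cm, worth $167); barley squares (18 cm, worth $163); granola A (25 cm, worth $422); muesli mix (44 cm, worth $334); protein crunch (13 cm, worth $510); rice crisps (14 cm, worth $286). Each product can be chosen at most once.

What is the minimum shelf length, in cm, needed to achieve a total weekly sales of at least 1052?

42

Minimise cm subject to total weekly sales ≥ 1052.
oat clusters + protein crunch + rice crisps: 1067 weekly sales at 42 cm.
No combination under 42 cm hits 1052.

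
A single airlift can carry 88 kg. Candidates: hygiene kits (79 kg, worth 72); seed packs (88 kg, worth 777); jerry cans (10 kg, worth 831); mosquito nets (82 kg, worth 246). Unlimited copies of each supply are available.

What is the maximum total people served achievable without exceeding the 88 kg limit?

Ranking by ratio (people served/kg): jerry cans 83.10, seed packs 8.83, mosquito nets 3.00.
Taking 8×jerry cans: 80 kg used, 6648 in people served.
Every other selection either busts 88 kg or fails to beat 6648.

6648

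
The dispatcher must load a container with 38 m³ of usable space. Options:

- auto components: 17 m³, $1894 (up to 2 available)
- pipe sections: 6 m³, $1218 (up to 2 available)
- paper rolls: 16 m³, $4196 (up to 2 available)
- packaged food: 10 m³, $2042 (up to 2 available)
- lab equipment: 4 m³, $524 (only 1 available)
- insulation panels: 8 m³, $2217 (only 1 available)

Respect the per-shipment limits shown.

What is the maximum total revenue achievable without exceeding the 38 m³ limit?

9610

Greedy by ratio would take paper rolls + packaged food + lab equipment + insulation panels: 38 m³ used, total 8979.
A better packing is pipe sections + 2×paper rolls: 38 m³, total 9610.
Every other selection either busts 38 m³ or exceeds an availability limit or fails to beat 9610.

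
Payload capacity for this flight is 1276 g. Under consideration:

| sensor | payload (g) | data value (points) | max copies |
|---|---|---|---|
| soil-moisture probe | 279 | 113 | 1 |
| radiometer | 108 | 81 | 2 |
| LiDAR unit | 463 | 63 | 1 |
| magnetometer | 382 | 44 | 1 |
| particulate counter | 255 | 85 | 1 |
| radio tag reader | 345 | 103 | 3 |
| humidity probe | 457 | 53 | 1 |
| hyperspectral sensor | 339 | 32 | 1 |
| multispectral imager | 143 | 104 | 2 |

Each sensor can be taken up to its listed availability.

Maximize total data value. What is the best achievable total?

590

Filling by ratio: soil-moisture probe + 2×radiometer + particulate counter + 2×multispectral imager for 568, with 240 g left unused.
The 108 g tied up in radiometer is better spent on radio tag reader — total rises to 590 (1273 g).
No other feasible combination exceeds 590.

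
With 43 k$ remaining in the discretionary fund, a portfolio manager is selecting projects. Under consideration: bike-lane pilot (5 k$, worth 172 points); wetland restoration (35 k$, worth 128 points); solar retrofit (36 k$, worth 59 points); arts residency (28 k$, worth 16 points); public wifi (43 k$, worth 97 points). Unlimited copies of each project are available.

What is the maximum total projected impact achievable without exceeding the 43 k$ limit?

Best packing: 8×bike-lane pilot — 40 k$, 1376 total.

1376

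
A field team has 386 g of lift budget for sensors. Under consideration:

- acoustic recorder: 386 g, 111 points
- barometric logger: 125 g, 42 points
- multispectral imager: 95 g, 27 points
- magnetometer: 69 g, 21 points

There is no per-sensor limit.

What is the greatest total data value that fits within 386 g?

126

The ratio ordering already packs tightly: 3×barometric logger, 375 g, 126.
No other feasible combination exceeds 126.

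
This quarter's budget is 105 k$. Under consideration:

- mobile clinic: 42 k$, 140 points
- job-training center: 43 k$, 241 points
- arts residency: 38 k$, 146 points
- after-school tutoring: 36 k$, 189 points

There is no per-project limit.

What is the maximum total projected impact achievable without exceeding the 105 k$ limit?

The ratio ordering already packs tightly: 2×job-training center, 86 k$, 482.
No other feasible combination exceeds 482.

482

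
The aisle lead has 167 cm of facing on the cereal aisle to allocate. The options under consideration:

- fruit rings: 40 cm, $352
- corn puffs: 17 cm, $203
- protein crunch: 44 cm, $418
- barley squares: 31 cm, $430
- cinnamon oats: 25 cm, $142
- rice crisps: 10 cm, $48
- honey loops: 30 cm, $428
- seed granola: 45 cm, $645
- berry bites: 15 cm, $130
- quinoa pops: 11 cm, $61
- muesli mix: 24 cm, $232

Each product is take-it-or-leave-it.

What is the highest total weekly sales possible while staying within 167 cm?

2124

Density check — seed granola 14.33, honey loops 14.27, barley squares 13.87, corn puffs 11.94 are the best per cm.
Taking the top-ratio products first gives corn puffs + barley squares + honey loops + seed granola + berry bites + muesli mix for 2068 (162 cm).
Dropping berry bites and muesli mix frees 39 cm; slotting in protein crunch (44 cm) lifts the total to 2124 at 167 cm.
An exhaustive check of the 2048 subsets confirms 2124.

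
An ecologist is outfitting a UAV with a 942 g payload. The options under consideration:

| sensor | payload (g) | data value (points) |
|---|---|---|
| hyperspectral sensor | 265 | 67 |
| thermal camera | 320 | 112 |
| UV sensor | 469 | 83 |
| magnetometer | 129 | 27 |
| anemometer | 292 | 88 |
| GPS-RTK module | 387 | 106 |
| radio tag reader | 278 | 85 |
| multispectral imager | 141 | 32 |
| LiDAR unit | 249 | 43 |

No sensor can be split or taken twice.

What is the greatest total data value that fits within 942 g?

Best packing: thermal camera + anemometer + radio tag reader — 890 g, 285 total.
The closest alternative, hyperspectral sensor + thermal camera + anemometer, reaches only 267.

285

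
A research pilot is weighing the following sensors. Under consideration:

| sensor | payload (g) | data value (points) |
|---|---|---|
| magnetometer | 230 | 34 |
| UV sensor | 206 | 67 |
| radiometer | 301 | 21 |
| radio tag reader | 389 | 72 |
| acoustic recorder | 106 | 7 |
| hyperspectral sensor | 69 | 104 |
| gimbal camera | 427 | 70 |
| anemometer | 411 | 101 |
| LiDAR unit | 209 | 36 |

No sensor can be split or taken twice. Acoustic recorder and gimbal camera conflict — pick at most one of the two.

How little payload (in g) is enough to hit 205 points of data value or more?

Look for the lowest-payload combination reaching 205.
Taking hyperspectral sensor + anemometer gives 205 (≥ 205) for 480 g.
Below 480 g the best achievable stays under 205.

480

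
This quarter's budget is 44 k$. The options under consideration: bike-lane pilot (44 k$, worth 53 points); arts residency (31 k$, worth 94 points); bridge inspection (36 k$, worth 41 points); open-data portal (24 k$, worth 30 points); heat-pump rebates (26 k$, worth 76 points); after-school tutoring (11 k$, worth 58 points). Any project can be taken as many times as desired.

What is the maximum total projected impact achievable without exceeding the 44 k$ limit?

232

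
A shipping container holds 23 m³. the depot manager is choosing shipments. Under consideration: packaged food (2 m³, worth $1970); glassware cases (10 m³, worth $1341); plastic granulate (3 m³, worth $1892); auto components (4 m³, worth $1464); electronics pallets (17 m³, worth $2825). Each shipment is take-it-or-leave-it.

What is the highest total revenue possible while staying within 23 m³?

6687

By revenue per m³: packaged food 985.00, plastic granulate 630.67, auto components 366.00 lead.
A density-first pass picks packaged food + glassware cases + plastic granulate + auto components — 6667 at 19 m³.
The 14 m³ tied up in glassware cases and auto components is better spent on electronics pallets — total rises to 6687 (22 m³).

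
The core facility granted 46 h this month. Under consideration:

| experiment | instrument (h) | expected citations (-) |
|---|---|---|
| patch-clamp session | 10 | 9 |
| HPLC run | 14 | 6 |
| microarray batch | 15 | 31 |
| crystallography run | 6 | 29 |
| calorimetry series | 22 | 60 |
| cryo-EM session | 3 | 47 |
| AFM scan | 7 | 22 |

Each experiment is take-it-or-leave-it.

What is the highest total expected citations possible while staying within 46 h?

167

A density-first pass picks crystallography run + calorimetry series + cryo-EM session + AFM scan — 158 at 38 h.
Replace AFM scan with microarray batch: the trade gains 9 net, giving 167 at 46 h.
An exhaustive check of the 128 subsets confirms 167.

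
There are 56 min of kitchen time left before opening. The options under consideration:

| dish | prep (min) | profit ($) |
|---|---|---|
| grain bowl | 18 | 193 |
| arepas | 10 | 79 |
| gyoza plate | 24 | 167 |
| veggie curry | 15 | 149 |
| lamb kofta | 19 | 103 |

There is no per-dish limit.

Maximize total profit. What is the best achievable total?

579

3×grain bowl uses 54 of the 56 min and totals 579.
That's the maximum — no swap from here does better than 579.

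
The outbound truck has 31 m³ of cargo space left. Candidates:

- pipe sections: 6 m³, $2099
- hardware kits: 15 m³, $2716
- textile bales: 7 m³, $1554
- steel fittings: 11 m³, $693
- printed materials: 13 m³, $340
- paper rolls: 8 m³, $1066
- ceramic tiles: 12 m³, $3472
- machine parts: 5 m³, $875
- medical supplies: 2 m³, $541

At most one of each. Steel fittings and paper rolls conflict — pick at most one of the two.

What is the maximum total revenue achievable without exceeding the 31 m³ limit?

Density check — pipe sections 349.83, ceramic tiles 289.33, medical supplies 270.50, textile bales 222.00 are the best per m³.
Greedy by ratio would take pipe sections + textile bales + ceramic tiles + medical supplies: 27 m³ used, total 7666.
Dropping medical supplies frees 2 m³; slotting in machine parts (5 m³) lifts the total to 8000 at 30 m³.
Next best is pipe sections + textile bales + ceramic tiles + medical supplies at 7666 (27 m³) — short by 334.

8000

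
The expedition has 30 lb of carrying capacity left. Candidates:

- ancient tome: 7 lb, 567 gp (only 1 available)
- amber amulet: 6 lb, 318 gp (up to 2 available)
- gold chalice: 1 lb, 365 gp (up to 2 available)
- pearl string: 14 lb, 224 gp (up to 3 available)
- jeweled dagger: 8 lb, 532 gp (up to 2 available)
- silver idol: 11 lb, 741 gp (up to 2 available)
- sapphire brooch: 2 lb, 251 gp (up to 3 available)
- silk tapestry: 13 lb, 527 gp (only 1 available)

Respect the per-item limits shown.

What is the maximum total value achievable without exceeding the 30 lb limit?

2965

Greedy by ratio would take ancient tome + 2×gold chalice + silver idol + 3×sapphire brooch: 26 lb used, total 2791.
Dropping ancient tome frees 7 lb; slotting in silver idol (11 lb) lifts the total to 2965 at 30 lb.
Nothing else within 30 lb beats 2965.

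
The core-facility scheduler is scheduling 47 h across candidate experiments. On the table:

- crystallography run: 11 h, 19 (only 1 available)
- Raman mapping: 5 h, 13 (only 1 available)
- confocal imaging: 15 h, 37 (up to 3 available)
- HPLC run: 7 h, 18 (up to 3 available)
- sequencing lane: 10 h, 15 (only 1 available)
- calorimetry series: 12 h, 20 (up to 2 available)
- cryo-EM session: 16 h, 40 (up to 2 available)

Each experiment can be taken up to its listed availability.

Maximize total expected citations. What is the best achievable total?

Taking the top-ratio experiments first gives Raman mapping + 3×HPLC run + cryo-EM session for 107 (42 h).
Dropping Raman mapping and 3×HPLC run frees 26 h; slotting in confocal imaging + cryo-EM session (31 h) lifts the total to 117 at 47 h.
That's the maximum — no swap from here does better than 117.

117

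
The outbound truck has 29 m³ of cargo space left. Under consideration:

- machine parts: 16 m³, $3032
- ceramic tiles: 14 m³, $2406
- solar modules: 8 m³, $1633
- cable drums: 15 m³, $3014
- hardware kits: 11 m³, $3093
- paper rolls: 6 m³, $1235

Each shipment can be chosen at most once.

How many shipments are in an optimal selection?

2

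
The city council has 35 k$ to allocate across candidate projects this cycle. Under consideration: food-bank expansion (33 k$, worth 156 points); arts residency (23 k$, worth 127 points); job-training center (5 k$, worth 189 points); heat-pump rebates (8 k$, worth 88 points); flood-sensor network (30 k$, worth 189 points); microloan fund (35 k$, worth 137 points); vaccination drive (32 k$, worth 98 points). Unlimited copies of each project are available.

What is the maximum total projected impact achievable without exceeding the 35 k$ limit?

1323

The ratio ordering already packs tightly: 7×job-training center, 35 k$, 1323.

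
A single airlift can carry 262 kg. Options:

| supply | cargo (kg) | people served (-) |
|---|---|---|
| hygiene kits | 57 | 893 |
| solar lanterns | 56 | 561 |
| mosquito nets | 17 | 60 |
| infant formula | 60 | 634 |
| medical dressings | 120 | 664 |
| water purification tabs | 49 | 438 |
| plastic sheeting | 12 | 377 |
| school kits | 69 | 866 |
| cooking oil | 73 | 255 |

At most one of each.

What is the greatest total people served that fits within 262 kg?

3331

The ratio ordering already packs tightly: hygiene kits + solar lanterns + infant formula + plastic sheeting + school kits, 254 kg, 3331.
Next best is hygiene kits + infant formula + water purification tabs + plastic sheeting + school kits at 3208 (247 kg) — short by 123.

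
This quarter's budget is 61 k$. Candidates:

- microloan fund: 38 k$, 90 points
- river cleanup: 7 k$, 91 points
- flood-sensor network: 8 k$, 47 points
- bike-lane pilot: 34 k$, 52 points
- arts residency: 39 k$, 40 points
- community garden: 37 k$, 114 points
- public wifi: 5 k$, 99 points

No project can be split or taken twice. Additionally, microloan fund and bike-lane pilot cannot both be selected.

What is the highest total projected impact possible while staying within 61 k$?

351

By projected impact per k$: public wifi 19.80, river cleanup 13.00, flood-sensor network 5.88 lead.
The ratio ordering already packs tightly: river cleanup + flood-sensor network + community garden + public wifi, 57 k$, 351.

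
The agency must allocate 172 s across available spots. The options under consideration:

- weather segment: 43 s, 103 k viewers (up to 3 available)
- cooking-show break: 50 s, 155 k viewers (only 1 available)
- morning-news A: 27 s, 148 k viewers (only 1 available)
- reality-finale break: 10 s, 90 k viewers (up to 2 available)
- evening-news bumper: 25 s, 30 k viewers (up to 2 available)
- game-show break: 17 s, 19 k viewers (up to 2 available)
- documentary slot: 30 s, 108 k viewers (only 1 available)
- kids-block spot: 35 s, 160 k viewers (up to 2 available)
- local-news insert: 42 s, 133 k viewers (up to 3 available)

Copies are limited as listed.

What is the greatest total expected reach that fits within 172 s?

Density check — reality-finale break 9.00, morning-news A 5.48, kids-block spot 4.57, documentary slot 3.60 are the best per s.
Greedy by ratio would take morning-news A + 2×reality-finale break + evening-news bumper + documentary slot + 2×kids-block spot: 172 s used, total 786.
Dropping evening-news bumper and documentary slot frees 55 s; slotting in cooking-show break (50 s) lifts the total to 803 at 167 s.
No other feasible combination exceeds 803.

803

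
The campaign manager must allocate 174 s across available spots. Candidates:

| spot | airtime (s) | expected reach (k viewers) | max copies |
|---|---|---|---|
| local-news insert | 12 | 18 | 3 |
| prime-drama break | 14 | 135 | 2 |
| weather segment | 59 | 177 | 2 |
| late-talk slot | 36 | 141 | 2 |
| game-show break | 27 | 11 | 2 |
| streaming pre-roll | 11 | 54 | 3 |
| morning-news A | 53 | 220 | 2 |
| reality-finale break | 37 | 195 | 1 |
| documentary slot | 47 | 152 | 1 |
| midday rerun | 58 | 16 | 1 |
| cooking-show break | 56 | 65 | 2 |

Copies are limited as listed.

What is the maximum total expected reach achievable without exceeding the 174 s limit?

909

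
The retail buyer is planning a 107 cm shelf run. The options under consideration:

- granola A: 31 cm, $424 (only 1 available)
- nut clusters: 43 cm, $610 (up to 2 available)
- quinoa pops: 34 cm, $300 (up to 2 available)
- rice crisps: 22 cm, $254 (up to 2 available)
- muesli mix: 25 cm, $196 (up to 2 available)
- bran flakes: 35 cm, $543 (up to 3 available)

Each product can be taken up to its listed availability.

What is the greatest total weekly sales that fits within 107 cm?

1629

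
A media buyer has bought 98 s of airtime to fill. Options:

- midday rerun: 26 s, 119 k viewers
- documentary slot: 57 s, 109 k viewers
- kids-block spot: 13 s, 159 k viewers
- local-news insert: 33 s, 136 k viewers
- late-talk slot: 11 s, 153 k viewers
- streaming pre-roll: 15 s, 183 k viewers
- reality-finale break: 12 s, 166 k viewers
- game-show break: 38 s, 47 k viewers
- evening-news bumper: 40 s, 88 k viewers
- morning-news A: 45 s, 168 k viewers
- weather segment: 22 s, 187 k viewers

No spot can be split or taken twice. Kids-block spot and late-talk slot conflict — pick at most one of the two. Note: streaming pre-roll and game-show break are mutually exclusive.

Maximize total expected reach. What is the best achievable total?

Taking kids-block spot + local-news insert + streaming pre-roll + reality-finale break + weather segment: 95 s used, 831 in expected reach.
That's the maximum — no feasible swap from here does better than 831.

831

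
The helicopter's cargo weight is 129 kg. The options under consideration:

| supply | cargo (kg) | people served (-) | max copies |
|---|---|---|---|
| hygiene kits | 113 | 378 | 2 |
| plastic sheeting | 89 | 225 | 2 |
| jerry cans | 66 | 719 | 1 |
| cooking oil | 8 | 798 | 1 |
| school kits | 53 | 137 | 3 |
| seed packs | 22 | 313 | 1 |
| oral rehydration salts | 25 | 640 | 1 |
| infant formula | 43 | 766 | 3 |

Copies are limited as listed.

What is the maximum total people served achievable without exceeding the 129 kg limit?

Density check — cooking oil 99.75, oral rehydration salts 25.60, infant formula 17.81 are the best per kg.
Best packing: cooking oil + oral rehydration salts + 2×infant formula — 119 kg, 2970 total.
Every other selection either busts 129 kg or exceeds an availability limit or fails to beat 2970.

2970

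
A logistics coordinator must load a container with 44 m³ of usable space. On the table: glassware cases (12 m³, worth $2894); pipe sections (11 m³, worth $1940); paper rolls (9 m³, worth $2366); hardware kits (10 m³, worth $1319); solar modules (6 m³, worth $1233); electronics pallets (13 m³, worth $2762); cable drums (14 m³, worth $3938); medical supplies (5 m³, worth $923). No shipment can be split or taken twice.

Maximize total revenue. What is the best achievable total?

10517

Ranking by ratio (revenue/m³): cable drums 281.29, paper rolls 262.89, glassware cases 241.17.
The ratio heuristic lands on glassware cases + paper rolls + solar modules + cable drums (10431) but leaves 3 m³ idle.
The 15 m³ tied up in paper rolls and solar modules is better spent on electronics pallets + medical supplies — total rises to 10517 (44 m³).
No other feasible combination exceeds 10517.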